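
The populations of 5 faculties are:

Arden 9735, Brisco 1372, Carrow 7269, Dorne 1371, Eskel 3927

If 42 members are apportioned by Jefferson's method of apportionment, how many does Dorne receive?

2

Standard divisor 23674/42 ≈ 563.667; standard quotas: Arden 17.271, Brisco 2.434, Carrow 12.896, Dorne 2.432, Eskel 6.967.
Rounding down gives 17, 2, 12, 2, 6 = 39 seats, so the divisor must be adjusted.
With modified divisor 530: modified quotas Arden 18.368, Brisco 2.589, Carrow 13.715, Dorne 2.587, Eskel 7.409.
Rounding down: Arden 18, Brisco 2, Carrow 13, Dorne 2, Eskel 7 (total 42).
Dorne receives 2.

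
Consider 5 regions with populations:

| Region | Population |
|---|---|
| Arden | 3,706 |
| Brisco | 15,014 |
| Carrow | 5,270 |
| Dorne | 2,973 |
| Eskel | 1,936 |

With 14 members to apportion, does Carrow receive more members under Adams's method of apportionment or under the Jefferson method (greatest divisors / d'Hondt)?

Adams

Adams: Arden 2, Brisco 6, Carrow 3, Dorne 2, Eskel 1.
Jefferson: Arden 2, Brisco 8, Carrow 2, Dorne 1, Eskel 1.
Carrow gets 3 under Adams and 2 under Jefferson.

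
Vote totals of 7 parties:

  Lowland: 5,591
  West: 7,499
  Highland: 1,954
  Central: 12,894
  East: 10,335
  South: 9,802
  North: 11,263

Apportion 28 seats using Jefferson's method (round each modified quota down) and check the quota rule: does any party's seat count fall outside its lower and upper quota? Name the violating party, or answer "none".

Standard quotas: Lowland 2.638, West 3.539, Highland 0.922, Central 6.084, East 4.877, South 4.625, North 5.315.
Jefferson allocation: Lowland 2, West 3, Highland 1, Central 6, East 5, South 5, North 6.
Every allocation lies between the lower and upper quota.

none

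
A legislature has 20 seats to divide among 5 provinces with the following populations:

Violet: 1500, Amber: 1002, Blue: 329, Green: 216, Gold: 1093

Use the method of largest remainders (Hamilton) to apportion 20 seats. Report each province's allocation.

Standard divisor: 4140 ÷ 20 = 207.
Standard quotas: Violet 7.246, Amber 4.841, Blue 1.589, Green 1.043, Gold 5.280.
Lower quotas: Violet 7, Amber 4, Blue 1, Green 1, Gold 5 (sum 18, leaving 2 seats).
Remainders in descending order: Amber 0.841, Blue 0.589, Gold 0.280, Violet 0.246, Green 0.043.
Largest remainders: Amber, Blue receive the extra seats.

Violet=7, Amber=5, Blue=2, Green=1, Gold=5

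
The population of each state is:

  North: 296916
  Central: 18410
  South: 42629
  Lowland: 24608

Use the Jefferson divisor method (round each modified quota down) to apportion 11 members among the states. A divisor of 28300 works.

With modified divisor 28300: modified quotas North 10.492, Central 0.651, South 1.506, Lowland 0.870.
Rounding down: North 10, Central 0, South 1, Lowland 0 (total 11).

North 10, Central 0, South 1, Lowland 0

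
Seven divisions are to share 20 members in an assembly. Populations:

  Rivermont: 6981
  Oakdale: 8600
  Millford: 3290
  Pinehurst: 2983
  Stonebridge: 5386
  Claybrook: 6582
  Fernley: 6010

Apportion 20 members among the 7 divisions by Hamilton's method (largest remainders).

Rivermont=4; Oakdale=4; Millford=2; Pinehurst=1; Stonebridge=3; Claybrook=3; Fernley=3

The standard divisor is 39832/20 ≈ 1991.6.
Standard quotas: Rivermont 3.5052, Oakdale 4.3181, Millford 1.6519, Pinehurst 1.4978, Stonebridge 2.7044, Claybrook 3.3049, Fernley 3.0177.
Lower quotas: Rivermont 3, Oakdale 4, Millford 1, Pinehurst 1, Stonebridge 2, Claybrook 3, Fernley 3 (sum 17, leaving 3 seats).
Remainders in descending order: Stonebridge 0.7044, Millford 0.6519, Rivermont 0.5052, Pinehurst 0.4978, Oakdale 0.3181, Claybrook 0.3049, Fernley 0.0177.
Largest remainders: Stonebridge, Millford, Rivermont receive the extra seats.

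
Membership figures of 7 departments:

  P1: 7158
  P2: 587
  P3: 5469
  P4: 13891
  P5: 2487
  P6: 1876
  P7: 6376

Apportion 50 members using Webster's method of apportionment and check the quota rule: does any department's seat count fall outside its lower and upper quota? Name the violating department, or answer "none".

Standard quotas: P1 9.457, P2 0.776, P3 7.226, P4 18.353, P5 3.286, P6 2.479, P7 8.424.
Webster allocation: P1 10, P2 1, P3 7, P4 19, P5 3, P6 2, P7 8.
Every allocation lies between the lower and upper quota.

none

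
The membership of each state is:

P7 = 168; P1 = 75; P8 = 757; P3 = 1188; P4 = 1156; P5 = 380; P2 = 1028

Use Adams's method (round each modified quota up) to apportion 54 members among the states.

Standard divisor 4752/54 ≈ 88; standard quotas: P7 1.909, P1 0.852, P8 8.602, P3 13.500, P4 13.136, P5 4.318, P2 11.682.
Rounding up gives 2, 1, 9, 14, 14, 5, 12 = 57 seats, so the divisor must be adjusted.
With modified divisor 94: modified quotas P7 1.787, P1 0.798, P8 8.053, P3 12.638, P4 12.298, P5 4.043, P2 10.936.
Rounding up: P7 2, P1 1, P8 9, P3 13, P4 13, P5 5, P2 11 (total 54).

P7: 2; P1: 1; P8: 9; P3: 13; P4: 13; P5: 5; P2: 11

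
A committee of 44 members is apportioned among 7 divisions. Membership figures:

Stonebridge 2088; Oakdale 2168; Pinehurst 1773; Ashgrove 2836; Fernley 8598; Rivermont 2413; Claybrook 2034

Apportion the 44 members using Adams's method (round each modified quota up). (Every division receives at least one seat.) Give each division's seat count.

Standard divisor 21910/44 ≈ 497.955; standard quotas: Stonebridge 4.193, Oakdale 4.354, Pinehurst 3.561, Ashgrove 5.695, Fernley 17.267, Rivermont 4.846, Claybrook 4.085.
Rounding up gives 5, 5, 4, 6, 18, 5, 5 = 48 seats, so the divisor must be adjusted.
With modified divisor 538.76: modified quotas Stonebridge 3.876, Oakdale 4.024, Pinehurst 3.291, Ashgrove 5.264, Fernley 15.959, Rivermont 4.479, Claybrook 3.775.
Rounding up: Stonebridge 4, Oakdale 5, Pinehurst 4, Ashgrove 6, Fernley 16, Rivermont 5, Claybrook 4 (total 44).

Stonebridge=4; Oakdale=5; Pinehurst=4; Ashgrove=6; Fernley=16; Rivermont=5; Claybrook=4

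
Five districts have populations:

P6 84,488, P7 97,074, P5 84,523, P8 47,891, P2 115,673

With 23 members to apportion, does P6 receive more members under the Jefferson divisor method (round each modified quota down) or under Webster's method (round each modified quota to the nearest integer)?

Jefferson

Jefferson: P6 5, P7 5, P5 5, P8 2, P2 6.
Webster: P6 4, P7 5, P5 5, P8 3, P2 6.
P6 gets 5 under Jefferson and 4 under Webster.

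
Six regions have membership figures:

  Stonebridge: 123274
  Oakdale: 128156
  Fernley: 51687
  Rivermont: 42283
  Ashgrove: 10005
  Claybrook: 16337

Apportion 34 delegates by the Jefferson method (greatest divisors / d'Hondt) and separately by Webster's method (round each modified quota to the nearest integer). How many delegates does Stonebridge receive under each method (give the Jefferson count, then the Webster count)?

Jefferson: Stonebridge 12, Oakdale 12, Fernley 5, Rivermont 4, Ashgrove 0, Claybrook 1.
Webster: Stonebridge 11, Oakdale 12, Fernley 5, Rivermont 4, Ashgrove 1, Claybrook 1.
Stonebridge gets 12 under Jefferson and 11 under Webster.

12 and 11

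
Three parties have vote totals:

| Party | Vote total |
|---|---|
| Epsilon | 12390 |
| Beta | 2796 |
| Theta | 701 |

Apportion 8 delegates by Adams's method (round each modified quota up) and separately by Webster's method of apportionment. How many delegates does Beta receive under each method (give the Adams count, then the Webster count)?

2 and 1

Adams: Epsilon 5, Beta 2, Theta 1.
Webster: Epsilon 7, Beta 1, Theta 0.
Beta gets 2 under Adams and 1 under Webster.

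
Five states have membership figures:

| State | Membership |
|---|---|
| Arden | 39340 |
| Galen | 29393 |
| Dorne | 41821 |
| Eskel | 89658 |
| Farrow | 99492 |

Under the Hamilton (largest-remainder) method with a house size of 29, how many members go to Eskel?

9

Total 299704; standard divisor 299704/29 ≈ 10334.621.
Standard quotas: Arden 3.8066, Galen 2.8441, Dorne 4.0467, Eskel 8.6755, Farrow 9.6271.
Lower quotas: Arden 3, Galen 2, Dorne 4, Eskel 8, Farrow 9 (sum 26, leaving 3 seats).
Remainders in descending order: Galen 0.8441, Arden 0.8066, Eskel 0.6755, Farrow 0.6271, Dorne 0.0467.
The surplus seats go to Galen, Arden, Eskel.
Eskel receives 9.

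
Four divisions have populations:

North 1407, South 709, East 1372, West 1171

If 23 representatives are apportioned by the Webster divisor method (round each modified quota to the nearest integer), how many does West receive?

Standard divisor 4659/23 ≈ 202.565; standard quotas: North 6.946, South 3.500, East 6.773, West 5.781.
Rounding to the nearest integer gives 7, 4, 7, 6 = 24 seats, so the divisor must be adjusted.
With modified divisor 210: modified quotas North 6.700, South 3.376, East 6.533, West 5.576.
Rounding to the nearest integer: North 7, South 3, East 7, West 6 (total 23).
West receives 6.

6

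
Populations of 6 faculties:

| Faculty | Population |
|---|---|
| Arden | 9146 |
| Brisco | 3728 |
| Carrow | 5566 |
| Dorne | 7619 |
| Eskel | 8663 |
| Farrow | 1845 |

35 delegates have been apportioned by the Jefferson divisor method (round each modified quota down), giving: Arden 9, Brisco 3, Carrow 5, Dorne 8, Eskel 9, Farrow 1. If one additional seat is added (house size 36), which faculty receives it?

Priority for the next seat is population ÷ (current seats + 1).
Priorities: Arden 914.600, Brisco 932.000, Carrow 927.667, Dorne 846.556, Eskel 866.300, Farrow 922.500.
Highest priority: Brisco.

Brisco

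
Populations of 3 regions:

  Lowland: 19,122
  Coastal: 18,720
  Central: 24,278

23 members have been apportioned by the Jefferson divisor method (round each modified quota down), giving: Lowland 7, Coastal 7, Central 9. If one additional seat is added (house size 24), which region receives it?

Central

Priority for the next seat is population ÷ (current seats + 1).
Priorities: Lowland 2390.250, Coastal 2340.000, Central 2427.800.
Highest priority: Central.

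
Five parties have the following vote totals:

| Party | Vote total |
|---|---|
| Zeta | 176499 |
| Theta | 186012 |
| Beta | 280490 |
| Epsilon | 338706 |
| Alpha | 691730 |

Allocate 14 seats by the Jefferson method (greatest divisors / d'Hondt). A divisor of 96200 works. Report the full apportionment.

Zeta 1; Theta 1; Beta 2; Epsilon 3; Alpha 7

With modified divisor 96200: modified quotas Zeta 1.835, Theta 1.934, Beta 2.916, Epsilon 3.521, Alpha 7.191.
Rounding down: Zeta 1, Theta 1, Beta 2, Epsilon 3, Alpha 7 (total 14).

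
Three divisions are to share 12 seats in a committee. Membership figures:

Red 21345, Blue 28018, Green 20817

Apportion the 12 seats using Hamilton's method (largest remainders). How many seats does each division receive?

Total 70180; standard divisor 70180/12 ≈ 5848.333.
Standard quotas: Red 3.6498, Blue 4.7908, Green 3.5595.
Lower quotas: Red 3, Blue 4, Green 3 (sum 10, leaving 2 seats).
Remainders in descending order: Blue 0.7908, Red 0.6498, Green 0.5595.
The surplus seats go to Blue, Red.

Red 4; Blue 5; Green 3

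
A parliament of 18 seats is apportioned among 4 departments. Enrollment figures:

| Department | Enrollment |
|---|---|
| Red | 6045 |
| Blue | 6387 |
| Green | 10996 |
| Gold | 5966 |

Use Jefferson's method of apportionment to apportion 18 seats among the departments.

Red: 4, Blue: 4, Green: 7, Gold: 3

Standard divisor 29394/18 ≈ 1633; standard quotas: Red 3.702, Blue 3.911, Green 6.734, Gold 3.653.
Rounding down gives 3, 3, 6, 3 = 15 seats, so the divisor must be adjusted.
With modified divisor 1500: modified quotas Red 4.030, Blue 4.258, Green 7.331, Gold 3.977.
Rounding down: Red 4, Blue 4, Green 7, Gold 3 (total 18).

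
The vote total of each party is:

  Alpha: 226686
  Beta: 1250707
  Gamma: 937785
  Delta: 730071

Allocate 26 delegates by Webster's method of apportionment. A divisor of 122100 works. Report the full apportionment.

Alpha=2; Beta=10; Gamma=8; Delta=6

With modified divisor 122100: modified quotas Alpha 1.857, Beta 10.243, Gamma 7.680, Delta 5.979.
Rounding to the nearest integer: Alpha 2, Beta 10, Gamma 8, Delta 6 (total 26).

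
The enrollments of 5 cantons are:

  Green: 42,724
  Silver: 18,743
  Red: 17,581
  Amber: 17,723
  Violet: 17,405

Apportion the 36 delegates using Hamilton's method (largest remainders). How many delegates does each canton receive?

Total 114176; standard divisor 114176/36 ≈ 3171.556.
Standard quotas: Green 13.4710, Silver 5.9097, Red 5.5433, Amber 5.5881, Violet 5.4878.
Lower quotas: Green 13, Silver 5, Red 5, Amber 5, Violet 5 (sum 33, leaving 3 seats).
Remainders in descending order: Silver 0.9097, Amber 0.5881, Red 0.5433, Violet 0.4878, Green 0.4710.
Largest remainders: Silver, Amber, Red receive the extra seats.

Green: 13; Silver: 6; Red: 6; Amber: 6; Violet: 5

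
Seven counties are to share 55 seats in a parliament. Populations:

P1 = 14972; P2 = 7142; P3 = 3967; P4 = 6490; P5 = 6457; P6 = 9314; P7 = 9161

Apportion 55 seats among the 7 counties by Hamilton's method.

P1 14, P2 7, P3 4, P4 6, P5 6, P6 9, P7 9

Standard divisor: 57503 ÷ 55 ≈ 1045.509.
Standard quotas: P1 14.3203, P2 6.8311, P3 3.7943, P4 6.2075, P5 6.1759, P6 8.9086, P7 8.7622.
Lower quotas: P1 14, P2 6, P3 3, P4 6, P5 6, P6 8, P7 8 (sum 51, leaving 4 seats).
Remainders in descending order: P6 0.9086, P2 0.8311, P3 0.7943, P7 0.7622, P1 0.3203, P4 0.2075, P5 0.1759.
The surplus seats go to P6, P2, P3, P7.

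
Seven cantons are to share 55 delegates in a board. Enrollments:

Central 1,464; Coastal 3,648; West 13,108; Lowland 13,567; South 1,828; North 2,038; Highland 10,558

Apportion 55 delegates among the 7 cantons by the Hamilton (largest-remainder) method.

Central 2; Coastal 4; West 16; Lowland 16; South 2; North 2; Highland 13

The standard divisor is 46211/55 ≈ 840.2.
Standard quotas: Central 1.7424, Coastal 4.3418, West 15.6010, Lowland 16.1473, South 2.1757, North 2.4256, Highland 12.5661.
Lower quotas: Central 1, Coastal 4, West 15, Lowland 16, South 2, North 2, Highland 12 (sum 52, leaving 3 seats).
Remainders in descending order: Central 0.7424, West 0.6010, Highland 0.5661, North 0.4256, Coastal 0.3418, South 0.1757, Lowland 0.1473.
Largest remainders: Central, West, Highland receive the extra seats.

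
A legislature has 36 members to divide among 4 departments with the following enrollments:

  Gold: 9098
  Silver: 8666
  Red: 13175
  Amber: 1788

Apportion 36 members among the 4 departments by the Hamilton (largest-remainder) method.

Gold=10, Silver=10, Red=14, Amber=2

Standard divisor: 32727 ÷ 36 ≈ 909.083.
Standard quotas: Gold 10.0079, Silver 9.5327, Red 14.4926, Amber 1.9668.
Lower quotas: Gold 10, Silver 9, Red 14, Amber 1 (sum 34, leaving 2 seats).
Remainders in descending order: Amber 0.9668, Silver 0.5327, Red 0.4926, Gold 0.0079.
Largest remainders: Amber, Silver receive the extra seats.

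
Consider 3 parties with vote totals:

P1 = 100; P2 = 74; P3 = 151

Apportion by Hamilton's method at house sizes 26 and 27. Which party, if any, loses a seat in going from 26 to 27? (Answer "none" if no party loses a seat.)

At 26 seats: P1 8, P2 6, P3 12.
At 27 seats: P1 8, P2 6, P3 13.
No party's allocation decreased.

none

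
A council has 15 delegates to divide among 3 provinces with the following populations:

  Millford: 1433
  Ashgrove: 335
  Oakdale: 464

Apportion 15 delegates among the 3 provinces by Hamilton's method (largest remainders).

Total 2232; standard divisor 2232/15 ≈ 148.8.
Standard quotas: Millford 9.630, Ashgrove 2.251, Oakdale 3.118.
Lower quotas: Millford 9, Ashgrove 2, Oakdale 3 (sum 14, leaving 1 seat).
Remainders in descending order: Millford 0.630, Ashgrove 0.251, Oakdale 0.118.
Largest remainder: Millford receives the extra seat.

Millford: 10, Ashgrove: 2, Oakdale: 3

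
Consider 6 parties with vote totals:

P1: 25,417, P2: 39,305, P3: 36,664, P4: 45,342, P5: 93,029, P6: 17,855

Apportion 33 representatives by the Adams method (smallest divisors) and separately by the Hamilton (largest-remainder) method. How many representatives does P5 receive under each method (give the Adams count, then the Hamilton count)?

Adams: P1 3, P2 5, P3 5, P4 6, P5 11, P6 3.
Hamilton: P1 3, P2 5, P3 5, P4 6, P5 12, P6 2.
P5 gets 11 under Adams and 12 under Hamilton.

11 and 12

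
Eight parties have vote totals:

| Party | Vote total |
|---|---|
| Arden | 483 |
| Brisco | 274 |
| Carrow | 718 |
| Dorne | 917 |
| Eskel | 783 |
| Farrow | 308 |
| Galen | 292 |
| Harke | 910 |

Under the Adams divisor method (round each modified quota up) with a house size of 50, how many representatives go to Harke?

Standard divisor 4685/50 ≈ 93.7; standard quotas: Arden 5.155, Brisco 2.924, Carrow 7.663, Dorne 9.787, Eskel 8.356, Farrow 3.287, Galen 3.116, Harke 9.712.
Rounding up gives 6, 3, 8, 10, 9, 4, 4, 10 = 54 seats, so the divisor must be adjusted.
With modified divisor 101.5: modified quotas Arden 4.759, Brisco 2.700, Carrow 7.074, Dorne 9.034, Eskel 7.714, Farrow 3.034, Galen 2.877, Harke 8.966.
Rounding up: Arden 5, Brisco 3, Carrow 8, Dorne 10, Eskel 8, Farrow 4, Galen 3, Harke 9 (total 50).
Harke receives 9.

9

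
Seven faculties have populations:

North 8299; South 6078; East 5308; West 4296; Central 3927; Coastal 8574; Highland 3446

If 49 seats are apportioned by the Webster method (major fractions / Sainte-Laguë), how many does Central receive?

Standard divisor 39928/49 ≈ 814.857; standard quotas: North 10.185, South 7.459, East 6.514, West 5.272, Central 4.819, Coastal 10.522, Highland 4.229.
Rounding to the nearest integer gives North 10, South 7, East 7, West 5, Central 5, Coastal 11, Highland 4 — total 49, matching the house size, so no adjustment is needed.
Central receives 5.

5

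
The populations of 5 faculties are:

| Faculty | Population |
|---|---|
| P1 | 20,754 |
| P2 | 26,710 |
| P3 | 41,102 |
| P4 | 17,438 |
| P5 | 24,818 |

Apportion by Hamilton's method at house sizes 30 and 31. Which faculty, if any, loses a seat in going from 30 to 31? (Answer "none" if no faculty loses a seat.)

At 30 seats: P1 5, P2 6, P3 9, P4 4, P5 6.
At 31 seats: P1 5, P2 6, P3 10, P4 4, P5 6.
No faculty's allocation decreased.

none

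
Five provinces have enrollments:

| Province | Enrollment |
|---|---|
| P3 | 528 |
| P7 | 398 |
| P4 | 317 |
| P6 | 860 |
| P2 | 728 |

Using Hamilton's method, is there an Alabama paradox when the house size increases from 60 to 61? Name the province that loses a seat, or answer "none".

At 60 seats: P3 11, P7 9, P4 7, P6 18, P2 15.
At 61 seats: P3 11, P7 9, P4 7, P6 18, P2 16.
No province's allocation decreased.

none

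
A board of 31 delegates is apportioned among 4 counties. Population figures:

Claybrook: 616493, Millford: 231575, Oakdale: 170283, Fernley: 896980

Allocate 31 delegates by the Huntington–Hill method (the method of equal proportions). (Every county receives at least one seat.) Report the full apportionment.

Claybrook=10; Millford=4; Oakdale=3; Fernley=14

With divisor 63441: modified quotas Claybrook 9.718, Millford 3.650, Oakdale 2.684, Fernley 14.139.
Geometric-mean thresholds: Claybrook √(9·10)=9.487, Millford √(3·4)=3.464, Oakdale √(2·3)=2.449, Fernley √(14·15)=14.491.
Each quota rounded against its threshold gives Claybrook 10, Millford 4, Oakdale 3, Fernley 14 (total 31).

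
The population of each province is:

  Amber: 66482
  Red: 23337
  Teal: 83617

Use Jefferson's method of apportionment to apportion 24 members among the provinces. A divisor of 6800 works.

Amber: 9, Red: 3, Teal: 12

With modified divisor 6800: modified quotas Amber 9.777, Red 3.432, Teal 12.297.
Rounding down: Amber 9, Red 3, Teal 12 (total 24).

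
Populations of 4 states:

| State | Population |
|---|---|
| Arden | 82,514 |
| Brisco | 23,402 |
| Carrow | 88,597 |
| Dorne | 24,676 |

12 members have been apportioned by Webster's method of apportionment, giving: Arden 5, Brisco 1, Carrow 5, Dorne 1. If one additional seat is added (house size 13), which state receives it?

Priority for the next seat is population ÷ (current seats + 0.5).
Priorities: Arden 15002.545, Brisco 15601.333, Carrow 16108.545, Dorne 16450.667.
Highest priority: Dorne.

Dorne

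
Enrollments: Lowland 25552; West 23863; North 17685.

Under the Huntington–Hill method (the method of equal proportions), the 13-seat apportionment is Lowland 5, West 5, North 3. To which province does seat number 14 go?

North

Priority for the next seat is population ÷ (√(s·(s+1))).
Priorities: Lowland 4665.136, West 4356.768, North 5105.220.
Highest priority: North.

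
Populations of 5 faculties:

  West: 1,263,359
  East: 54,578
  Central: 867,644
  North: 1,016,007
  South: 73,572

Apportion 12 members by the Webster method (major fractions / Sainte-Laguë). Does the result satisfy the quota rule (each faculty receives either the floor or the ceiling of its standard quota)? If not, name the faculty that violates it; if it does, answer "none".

Standard quotas: West 4.629, East 0.200, Central 3.179, North 3.723, South 0.270.
Webster allocation: West 5, East 0, Central 3, North 4, South 0.
Every allocation lies between the lower and upper quota.

none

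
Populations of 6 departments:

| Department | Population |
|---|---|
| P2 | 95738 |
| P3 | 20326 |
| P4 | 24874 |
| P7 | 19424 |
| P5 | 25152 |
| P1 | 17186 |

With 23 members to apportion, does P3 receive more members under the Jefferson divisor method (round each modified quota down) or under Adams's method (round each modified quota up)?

Adams

Jefferson: P2 11, P3 2, P4 3, P7 2, P5 3, P1 2.
Adams: P2 10, P3 3, P4 3, P7 2, P5 3, P1 2.
P3 gets 2 under Jefferson and 3 under Adams.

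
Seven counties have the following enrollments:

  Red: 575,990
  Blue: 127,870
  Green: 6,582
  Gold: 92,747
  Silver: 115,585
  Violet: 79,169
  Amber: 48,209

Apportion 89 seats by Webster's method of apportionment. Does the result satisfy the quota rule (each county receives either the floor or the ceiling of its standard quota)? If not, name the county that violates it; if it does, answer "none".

Standard quotas: Red 49.002, Blue 10.878, Green 0.560, Gold 7.890, Silver 9.833, Violet 6.735, Amber 4.101.
Webster allocation: Red 48, Blue 11, Green 1, Gold 8, Silver 10, Violet 7, Amber 4.
Red has quota 49.002 (lower 49, upper 50) but receives 48 — outside the quota interval.

Red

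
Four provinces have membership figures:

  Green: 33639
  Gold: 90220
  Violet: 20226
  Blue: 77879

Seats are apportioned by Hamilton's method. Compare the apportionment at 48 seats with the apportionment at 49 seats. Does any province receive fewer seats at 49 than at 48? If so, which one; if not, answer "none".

none

At 48 seats: Green 7, Gold 20, Violet 4, Blue 17.
At 49 seats: Green 7, Gold 20, Violet 5, Blue 17.
No province's allocation decreased.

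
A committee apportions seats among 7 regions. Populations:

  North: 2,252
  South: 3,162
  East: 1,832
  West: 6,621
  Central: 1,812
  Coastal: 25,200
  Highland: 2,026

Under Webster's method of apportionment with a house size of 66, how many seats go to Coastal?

39

Standard divisor 42905/66 ≈ 650.076; standard quotas: North 3.464, South 4.864, East 2.818, West 10.185, Central 2.787, Coastal 38.765, Highland 3.117.
Rounding to the nearest integer gives North 3, South 5, East 3, West 10, Central 3, Coastal 39, Highland 3 — total 66, matching the house size, so no adjustment is needed.
Coastal receives 39.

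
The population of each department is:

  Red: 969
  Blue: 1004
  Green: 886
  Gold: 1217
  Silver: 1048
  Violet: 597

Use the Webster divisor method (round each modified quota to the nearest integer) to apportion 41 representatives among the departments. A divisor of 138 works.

With modified divisor 138: modified quotas Red 7.022, Blue 7.275, Green 6.420, Gold 8.819, Silver 7.594, Violet 4.326.
Rounding to the nearest integer: Red 7, Blue 7, Green 6, Gold 9, Silver 8, Violet 4 (total 41).

Red 7, Blue 7, Green 6, Gold 9, Silver 8, Violet 4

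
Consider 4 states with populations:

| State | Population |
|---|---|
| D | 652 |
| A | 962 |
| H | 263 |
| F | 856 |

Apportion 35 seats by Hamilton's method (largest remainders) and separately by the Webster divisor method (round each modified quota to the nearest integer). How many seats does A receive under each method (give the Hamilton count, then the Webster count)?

12 and 13

Hamilton: D 8, A 12, H 4, F 11.
Webster: D 8, A 13, H 3, F 11.
A gets 12 under Hamilton and 13 under Webster.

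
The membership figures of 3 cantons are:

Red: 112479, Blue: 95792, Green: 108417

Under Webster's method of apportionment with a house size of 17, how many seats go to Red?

6

Standard divisor 316688/17 ≈ 18628.706; standard quotas: Red 6.038, Blue 5.142, Green 5.820.
Rounding to the nearest integer gives Red 6, Blue 5, Green 6 — total 17, matching the house size, so no adjustment is needed.
Red receives 6.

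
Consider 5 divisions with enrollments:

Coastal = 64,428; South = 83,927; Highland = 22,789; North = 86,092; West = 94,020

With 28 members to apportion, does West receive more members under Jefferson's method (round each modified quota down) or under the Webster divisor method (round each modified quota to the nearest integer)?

Jefferson

Jefferson: Coastal 5, South 7, Highland 1, North 7, West 8.
Webster: Coastal 5, South 7, Highland 2, North 7, West 7.
West gets 8 under Jefferson and 7 under Webster.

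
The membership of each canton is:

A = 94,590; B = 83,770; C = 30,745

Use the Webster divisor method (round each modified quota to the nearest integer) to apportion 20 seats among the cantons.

Standard divisor 209105/20 ≈ 10455.25; standard quotas: A 9.047, B 8.012, C 2.941.
Rounding to the nearest integer gives A 9, B 8, C 3 — total 20, matching the house size, so no adjustment is needed.

A: 9; B: 8; C: 3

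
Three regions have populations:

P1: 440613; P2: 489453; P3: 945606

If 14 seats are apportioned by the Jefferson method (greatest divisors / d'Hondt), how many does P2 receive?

4

Standard divisor 1875672/14 ≈ 133976.571; standard quotas: P1 3.289, P2 3.653, P3 7.058.
Rounding down gives 3, 3, 7 = 13 seats, so the divisor must be adjusted.
With modified divisor 120300: modified quotas P1 3.663, P2 4.069, P3 7.860.
Rounding down: P1 3, P2 4, P3 7 (total 14).
P2 receives 4.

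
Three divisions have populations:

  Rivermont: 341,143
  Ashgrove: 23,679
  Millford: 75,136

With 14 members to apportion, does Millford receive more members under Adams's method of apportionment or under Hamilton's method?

Adams

Adams: Rivermont 10, Ashgrove 1, Millford 3.
Hamilton: Rivermont 11, Ashgrove 1, Millford 2.
Millford gets 3 under Adams and 2 under Hamilton.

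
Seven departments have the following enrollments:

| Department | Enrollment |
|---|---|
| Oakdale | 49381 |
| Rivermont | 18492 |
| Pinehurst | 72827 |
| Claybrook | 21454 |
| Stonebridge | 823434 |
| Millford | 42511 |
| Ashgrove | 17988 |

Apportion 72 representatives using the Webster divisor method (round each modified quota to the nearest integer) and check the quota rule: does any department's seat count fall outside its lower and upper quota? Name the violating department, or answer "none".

Stonebridge

Standard quotas: Oakdale 3.399, Rivermont 1.273, Pinehurst 5.013, Claybrook 1.477, Stonebridge 56.675, Millford 2.926, Ashgrove 1.238.
Webster allocation: Oakdale 3, Rivermont 1, Pinehurst 5, Claybrook 1, Stonebridge 58, Millford 3, Ashgrove 1.
Stonebridge has quota 56.675 (lower 56, upper 57) but receives 58 — outside the quota interval.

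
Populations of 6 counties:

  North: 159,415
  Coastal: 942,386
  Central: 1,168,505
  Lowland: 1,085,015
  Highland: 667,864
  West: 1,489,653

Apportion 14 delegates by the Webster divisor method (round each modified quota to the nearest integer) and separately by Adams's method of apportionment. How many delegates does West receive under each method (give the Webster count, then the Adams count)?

4 and 3

Webster: North 0, Coastal 2, Central 3, Lowland 3, Highland 2, West 4.
Adams: North 1, Coastal 2, Central 3, Lowland 3, Highland 2, West 3.
West gets 4 under Webster and 3 under Adams.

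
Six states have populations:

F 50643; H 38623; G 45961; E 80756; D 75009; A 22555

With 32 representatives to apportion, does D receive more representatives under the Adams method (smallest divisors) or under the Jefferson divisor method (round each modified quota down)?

Jefferson

Adams: F 5, H 4, G 5, E 8, D 7, A 3.
Jefferson: F 5, H 4, G 5, E 8, D 8, A 2.
D gets 7 under Adams and 8 under Jefferson.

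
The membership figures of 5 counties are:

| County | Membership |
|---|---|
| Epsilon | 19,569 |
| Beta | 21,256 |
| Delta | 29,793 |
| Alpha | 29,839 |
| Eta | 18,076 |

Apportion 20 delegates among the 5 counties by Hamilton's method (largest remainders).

Epsilon: 3; Beta: 4; Delta: 5; Alpha: 5; Eta: 3

Total 118533; standard divisor 118533/20 ≈ 5926.65.
Standard quotas: Epsilon 3.3019, Beta 3.5865, Delta 5.0270, Alpha 5.0347, Eta 3.0500.
Lower quotas: Epsilon 3, Beta 3, Delta 5, Alpha 5, Eta 3 (sum 19, leaving 1 seat).
Remainders in descending order: Beta 0.5865, Epsilon 0.3019, Eta 0.0500, Alpha 0.0347, Delta 0.0270.
Largest remainder: Beta receives the extra seat.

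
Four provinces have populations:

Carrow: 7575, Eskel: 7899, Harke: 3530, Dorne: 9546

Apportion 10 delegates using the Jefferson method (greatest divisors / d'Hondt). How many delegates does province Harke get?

Standard divisor 28550/10 ≈ 2855; standard quotas: Carrow 2.653, Eskel 2.767, Harke 1.236, Dorne 3.344.
Rounding down gives 2, 2, 1, 3 = 8 seats, so the divisor must be adjusted.
With modified divisor 2500: modified quotas Carrow 3.030, Eskel 3.160, Harke 1.412, Dorne 3.818.
Rounding down: Carrow 3, Eskel 3, Harke 1, Dorne 3 (total 10).
Harke receives 1.

1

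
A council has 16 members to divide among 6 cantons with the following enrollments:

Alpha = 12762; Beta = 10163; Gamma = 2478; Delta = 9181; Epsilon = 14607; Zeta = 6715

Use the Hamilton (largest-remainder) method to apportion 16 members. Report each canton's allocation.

Standard divisor: 55906 ÷ 16 ≈ 3494.125.
Standard quotas: Alpha 3.6524, Beta 2.9086, Gamma 0.7092, Delta 2.6276, Epsilon 4.1804, Zeta 1.9218.
Lower quotas: Alpha 3, Beta 2, Gamma 0, Delta 2, Epsilon 4, Zeta 1 (sum 12, leaving 4 seats).
Remainders in descending order: Zeta 0.9218, Beta 0.9086, Gamma 0.7092, Alpha 0.6524, Delta 0.6276, Epsilon 0.1804.
Largest remainders: Zeta, Beta, Gamma, Alpha receive the extra seats.

Alpha 4; Beta 3; Gamma 1; Delta 2; Epsilon 4; Zeta 2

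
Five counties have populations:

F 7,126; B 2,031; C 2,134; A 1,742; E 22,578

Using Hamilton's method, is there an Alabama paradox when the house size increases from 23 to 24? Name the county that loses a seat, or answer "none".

At 23 seats: F 5, B 1, C 1, A 1, E 15.
At 24 seats: F 5, B 1, C 2, A 1, E 15.
No county's allocation decreased.

none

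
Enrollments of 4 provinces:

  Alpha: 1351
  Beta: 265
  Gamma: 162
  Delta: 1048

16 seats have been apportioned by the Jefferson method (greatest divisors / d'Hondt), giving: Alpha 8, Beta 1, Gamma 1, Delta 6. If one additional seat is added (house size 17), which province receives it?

Alpha

Priority for the next seat is population ÷ (current seats + 1).
Priorities: Alpha 150.111, Beta 132.500, Gamma 81.000, Delta 149.714.
Highest priority: Alpha.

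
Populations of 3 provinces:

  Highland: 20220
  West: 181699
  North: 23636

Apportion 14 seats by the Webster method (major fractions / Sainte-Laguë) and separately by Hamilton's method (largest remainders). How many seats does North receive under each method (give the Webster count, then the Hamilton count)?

Webster: Highland 1, West 12, North 1.
Hamilton: Highland 1, West 11, North 2.
North gets 1 under Webster and 2 under Hamilton.

1 and 2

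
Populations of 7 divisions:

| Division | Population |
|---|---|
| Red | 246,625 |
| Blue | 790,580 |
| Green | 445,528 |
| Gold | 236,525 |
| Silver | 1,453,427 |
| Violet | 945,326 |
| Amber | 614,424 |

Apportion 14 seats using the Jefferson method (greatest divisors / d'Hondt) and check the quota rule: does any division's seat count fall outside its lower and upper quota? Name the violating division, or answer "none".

Standard quotas: Red 0.730, Blue 2.339, Green 1.318, Gold 0.700, Silver 4.300, Violet 2.797, Amber 1.818.
Jefferson allocation: Red 0, Blue 3, Green 1, Gold 0, Silver 5, Violet 3, Amber 2.
Every allocation lies between the lower and upper quota.

none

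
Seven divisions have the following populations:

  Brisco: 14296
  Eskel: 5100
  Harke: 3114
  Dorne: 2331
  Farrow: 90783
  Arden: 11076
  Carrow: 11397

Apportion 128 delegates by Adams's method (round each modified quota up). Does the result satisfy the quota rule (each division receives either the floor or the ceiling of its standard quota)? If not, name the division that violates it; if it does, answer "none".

Standard quotas: Brisco 13.251, Eskel 4.727, Harke 2.886, Dorne 2.161, Farrow 84.145, Arden 10.266, Carrow 10.564.
Adams allocation: Brisco 13, Eskel 5, Harke 3, Dorne 3, Farrow 82, Arden 11, Carrow 11.
Farrow has quota 84.145 (lower 84, upper 85) but receives 82 — outside the quota interval.

Farrow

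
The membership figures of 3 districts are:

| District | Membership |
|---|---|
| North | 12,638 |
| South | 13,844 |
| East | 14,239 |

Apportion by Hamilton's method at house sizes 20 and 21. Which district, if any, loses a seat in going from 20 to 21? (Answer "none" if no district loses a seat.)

none

At 20 seats: North 6, South 7, East 7.
At 21 seats: North 7, South 7, East 7.
No district's allocation decreased.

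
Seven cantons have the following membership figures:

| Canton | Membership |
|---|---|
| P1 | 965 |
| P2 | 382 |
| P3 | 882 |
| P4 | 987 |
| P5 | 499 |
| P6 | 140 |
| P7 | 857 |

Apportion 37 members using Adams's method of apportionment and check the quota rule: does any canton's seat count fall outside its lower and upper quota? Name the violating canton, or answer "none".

none

Standard quotas: P1 7.577, P2 3.000, P3 6.926, P4 7.750, P5 3.918, P6 1.099, P7 6.729.
Adams allocation: P1 7, P2 3, P3 7, P4 8, P5 4, P6 1, P7 7.
Every allocation lies between the lower and upper quota.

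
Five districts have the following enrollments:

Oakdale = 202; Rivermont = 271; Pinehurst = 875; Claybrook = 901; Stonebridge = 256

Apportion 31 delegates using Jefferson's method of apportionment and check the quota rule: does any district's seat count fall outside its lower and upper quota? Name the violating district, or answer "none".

Standard quotas: Oakdale 2.500, Rivermont 3.354, Pinehurst 10.828, Claybrook 11.150, Stonebridge 3.168.
Jefferson allocation: Oakdale 2, Rivermont 3, Pinehurst 11, Claybrook 12, Stonebridge 3.
Every allocation lies between the lower and upper quota.

none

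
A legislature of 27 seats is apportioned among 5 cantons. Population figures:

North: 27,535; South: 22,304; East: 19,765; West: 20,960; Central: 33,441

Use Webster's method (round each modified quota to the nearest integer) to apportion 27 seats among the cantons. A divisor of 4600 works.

North 6, South 5, East 4, West 5, Central 7

With modified divisor 4600: modified quotas North 5.986, South 4.849, East 4.297, West 4.557, Central 7.270.
Rounding to the nearest integer: North 6, South 5, East 4, West 5, Central 7 (total 27).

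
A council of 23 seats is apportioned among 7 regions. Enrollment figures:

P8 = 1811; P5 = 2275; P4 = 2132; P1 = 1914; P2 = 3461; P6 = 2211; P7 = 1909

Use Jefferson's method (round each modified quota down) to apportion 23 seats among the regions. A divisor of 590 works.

With modified divisor 590: modified quotas P8 3.069, P5 3.856, P4 3.614, P1 3.244, P2 5.866, P6 3.747, P7 3.236.
Rounding down: P8 3, P5 3, P4 3, P1 3, P2 5, P6 3, P7 3 (total 23).

P8 3; P5 3; P4 3; P1 3; P2 5; P6 3; P7 3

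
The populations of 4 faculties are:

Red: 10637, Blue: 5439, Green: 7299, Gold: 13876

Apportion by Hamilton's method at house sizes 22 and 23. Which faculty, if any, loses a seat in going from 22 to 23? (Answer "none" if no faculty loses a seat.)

Green

At 22 seats: Red 6, Blue 3, Green 5, Gold 8.
At 23 seats: Red 7, Blue 3, Green 4, Gold 9.
Green drops from 5 to 4.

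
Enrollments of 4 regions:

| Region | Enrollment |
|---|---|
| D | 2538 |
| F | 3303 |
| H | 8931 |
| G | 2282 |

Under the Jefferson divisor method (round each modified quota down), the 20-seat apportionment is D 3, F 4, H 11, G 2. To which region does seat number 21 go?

Priority for the next seat is population ÷ (current seats + 1).
Priorities: D 634.500, F 660.600, H 744.250, G 760.667.
Highest priority: G.

G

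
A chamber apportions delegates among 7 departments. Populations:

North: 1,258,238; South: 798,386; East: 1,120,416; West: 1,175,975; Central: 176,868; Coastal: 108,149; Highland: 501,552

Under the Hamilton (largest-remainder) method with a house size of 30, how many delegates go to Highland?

Standard divisor: 5139584 ÷ 30 ≈ 171319.467.
Standard quotas: North 7.3444, South 4.6602, East 6.5399, West 6.8642, Central 1.0324, Coastal 0.6313, Highland 2.9276.
Lower quotas: North 7, South 4, East 6, West 6, Central 1, Coastal 0, Highland 2 (sum 26, leaving 4 seats).
Remainders in descending order: Highland 0.9276, West 0.8642, South 0.6602, Coastal 0.6313, East 0.5399, North 0.3444, Central 0.0324.
Largest remainders: Highland, West, South, Coastal receive the extra seats.
Highland receives 3.

3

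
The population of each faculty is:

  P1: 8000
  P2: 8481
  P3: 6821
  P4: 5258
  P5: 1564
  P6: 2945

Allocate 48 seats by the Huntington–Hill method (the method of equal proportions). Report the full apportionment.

With divisor 688: modified quotas P1 11.628, P2 12.327, P3 9.914, P4 7.642, P5 2.273, P6 4.281.
Geometric-mean thresholds: P1 √(11·12)=11.489, P2 √(12·13)=12.490, P3 √(9·10)=9.487, P4 √(7·8)=7.483, P5 √(2·3)=2.449, P6 √(4·5)=4.472.
Each quota rounded against its threshold gives P1 12, P2 12, P3 10, P4 8, P5 2, P6 4 (total 48).

P1=12, P2=12, P3=10, P4=8, P5=2, P6=4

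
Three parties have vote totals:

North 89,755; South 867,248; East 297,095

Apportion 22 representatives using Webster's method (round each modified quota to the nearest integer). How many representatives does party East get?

Standard divisor 1254098/22 ≈ 57004.455; standard quotas: North 1.575, South 15.214, East 5.212.
Rounding to the nearest integer gives North 2, South 15, East 5 — total 22, matching the house size, so no adjustment is needed.
East receives 5.

5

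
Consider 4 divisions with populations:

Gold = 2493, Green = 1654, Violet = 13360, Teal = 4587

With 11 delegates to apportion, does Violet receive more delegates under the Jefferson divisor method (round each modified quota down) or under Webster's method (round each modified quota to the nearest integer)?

Jefferson

Jefferson: Gold 1, Green 0, Violet 8, Teal 2.
Webster: Gold 1, Green 1, Violet 7, Teal 2.
Violet gets 8 under Jefferson and 7 under Webster.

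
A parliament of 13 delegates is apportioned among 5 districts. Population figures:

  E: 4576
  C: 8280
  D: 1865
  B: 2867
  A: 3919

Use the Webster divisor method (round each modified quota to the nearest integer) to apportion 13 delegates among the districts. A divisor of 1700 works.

E 3; C 5; D 1; B 2; A 2

With modified divisor 1700: modified quotas E 2.692, C 4.871, D 1.097, B 1.686, A 2.305.
Rounding to the nearest integer: E 3, C 5, D 1, B 2, A 2 (total 13).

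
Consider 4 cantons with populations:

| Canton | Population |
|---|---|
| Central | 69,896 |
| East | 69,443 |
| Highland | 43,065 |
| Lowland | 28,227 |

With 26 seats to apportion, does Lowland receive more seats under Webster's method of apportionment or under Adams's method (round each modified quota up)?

Webster: Central 9, East 9, Highland 5, Lowland 3.
Adams: Central 9, East 8, Highland 5, Lowland 4.
Lowland gets 3 under Webster and 4 under Adams.

Adams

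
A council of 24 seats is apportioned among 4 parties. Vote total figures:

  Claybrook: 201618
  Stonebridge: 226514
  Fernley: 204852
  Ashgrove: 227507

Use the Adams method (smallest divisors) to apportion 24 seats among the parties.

Standard divisor 860491/24 ≈ 35853.792; standard quotas: Claybrook 5.623, Stonebridge 6.318, Fernley 5.714, Ashgrove 6.345.
Rounding up gives 6, 7, 6, 7 = 26 seats, so the divisor must be adjusted.
With modified divisor 39100: modified quotas Claybrook 5.156, Stonebridge 5.793, Fernley 5.239, Ashgrove 5.819.
Rounding up: Claybrook 6, Stonebridge 6, Fernley 6, Ashgrove 6 (total 24).

Claybrook: 6; Stonebridge: 6; Fernley: 6; Ashgrove: 6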